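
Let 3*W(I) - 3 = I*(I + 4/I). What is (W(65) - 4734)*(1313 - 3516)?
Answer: 21963910/3 ≈ 7.3213e+6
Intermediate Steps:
W(I) = 1 + I*(I + 4/I)/3 (W(I) = 1 + (I*(I + 4/I))/3 = 1 + I*(I + 4/I)/3)
(W(65) - 4734)*(1313 - 3516) = ((7/3 + (⅓)*65²) - 4734)*(1313 - 3516) = ((7/3 + (⅓)*4225) - 4734)*(-2203) = ((7/3 + 4225/3) - 4734)*(-2203) = (4232/3 - 4734)*(-2203) = -9970/3*(-2203) = 21963910/3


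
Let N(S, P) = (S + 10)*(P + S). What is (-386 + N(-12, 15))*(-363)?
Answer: 142296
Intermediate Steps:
N(S, P) = (10 + S)*(P + S)
(-386 + N(-12, 15))*(-363) = (-386 + ((-12)² + 10*15 + 10*(-12) + 15*(-12)))*(-363) = (-386 + (144 + 150 - 120 - 180))*(-363) = (-386 - 6)*(-363) = -392*(-363) = 142296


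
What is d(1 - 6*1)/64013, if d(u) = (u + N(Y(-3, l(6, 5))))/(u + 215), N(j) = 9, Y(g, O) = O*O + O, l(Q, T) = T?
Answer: 2/6721365 ≈ 2.9756e-7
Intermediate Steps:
Y(g, O) = O + O² (Y(g, O) = O² + O = O + O²)
d(u) = (9 + u)/(215 + u) (d(u) = (u + 9)/(u + 215) = (9 + u)/(215 + u))
d(1 - 6*1)/64013 = ((9 + (1 - 6*1))/(215 + (1 - 6*1)))/64013 = ((9 + (1 - 6))/(215 + (1 - 6)))*(1/64013) = ((9 - 5)/(215 - 5))*(1/64013) = (4/210)*(1/64013) = ((1/210)*4)*(1/64013) = (2/105)*(1/64013) = 2/6721365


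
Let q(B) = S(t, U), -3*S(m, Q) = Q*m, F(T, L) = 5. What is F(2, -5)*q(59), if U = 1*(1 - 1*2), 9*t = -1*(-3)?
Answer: 5/9 ≈ 0.55556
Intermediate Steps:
t = ⅓ (t = (-1*(-3))/9 = (⅑)*3 = ⅓ ≈ 0.33333)
U = -1 (U = 1*(1 - 2) = 1*(-1) = -1)
S(m, Q) = -Q*m/3
q(B) = ⅑ (q(B) = -⅓*(-1)*⅓ = ⅑)
F(2, -5)*q(59) = 5*(⅑) = 5/9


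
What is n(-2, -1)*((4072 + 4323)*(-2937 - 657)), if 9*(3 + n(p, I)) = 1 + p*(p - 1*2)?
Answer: 60343260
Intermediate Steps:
n(p, I) = -26/9 + p*(-2 + p)/9 (n(p, I) = -3 + (1 + p*(p - 1*2))/9 = -3 + (1 + p*(p - 2))/9 = -3 + (1 + p*(-2 + p))/9 = -3 + (⅑ + p*(-2 + p)/9) = -26/9 + p*(-2 + p)/9)
n(-2, -1)*((4072 + 4323)*(-2937 - 657)) = (-26/9 - 2/9*(-2) + (⅑)*(-2)²)*((4072 + 4323)*(-2937 - 657)) = (-26/9 + 4/9 + (⅑)*4)*(8395*(-3594)) = (-26/9 + 4/9 + 4/9)*(-30171630) = -2*(-30171630) = 60343260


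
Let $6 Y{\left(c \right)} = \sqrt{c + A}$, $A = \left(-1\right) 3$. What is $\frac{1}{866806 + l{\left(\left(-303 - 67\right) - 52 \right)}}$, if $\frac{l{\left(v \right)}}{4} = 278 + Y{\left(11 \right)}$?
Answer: $\frac{3905631}{3389767446242} - \frac{3 \sqrt{2}}{1694883723121} \approx 1.1522 \cdot 10^{-6}$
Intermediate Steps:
$A = -3$
$Y{\left(c \right)} = \frac{\sqrt{-3 + c}}{6}$ ($Y{\left(c \right)} = \frac{\sqrt{c - 3}}{6} = \frac{\sqrt{-3 + c}}{6}$)
$l{\left(v \right)} = 1112 + \frac{4 \sqrt{2}}{3}$ ($l{\left(v \right)} = 4 \left(278 + \frac{\sqrt{-3 + 11}}{6}\right) = 4 \left(278 + \frac{\sqrt{8}}{6}\right) = 4 \left(278 + \frac{2 \sqrt{2}}{6}\right) = 4 \left(278 + \frac{\sqrt{2}}{3}\right) = 1112 + \frac{4 \sqrt{2}}{3}$)
$\frac{1}{866806 + l{\left(\left(-303 - 67\right) - 52 \right)}} = \frac{1}{866806 + \left(1112 + \frac{4 \sqrt{2}}{3}\right)} = \frac{1}{867918 + \frac{4 \sqrt{2}}{3}}$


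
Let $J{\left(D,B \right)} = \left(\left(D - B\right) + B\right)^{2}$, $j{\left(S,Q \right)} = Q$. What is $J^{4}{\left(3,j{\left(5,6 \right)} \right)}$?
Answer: $6561$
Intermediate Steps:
$J{\left(D,B \right)} = D^{2}$
$J^{4}{\left(3,j{\left(5,6 \right)} \right)} = \left(3^{2}\right)^{4} = 9^{4} = 6561$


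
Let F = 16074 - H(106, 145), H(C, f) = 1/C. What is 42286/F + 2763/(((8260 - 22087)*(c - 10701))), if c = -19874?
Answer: 631650324364703/240105853732525 ≈ 2.6307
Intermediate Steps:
F = 1703843/106 (F = 16074 - 1/106 = 1703843/106 ≈ 16074.)
42286/F + 2763/(((8260 - 22087)*(c - 10701))) = 42286/(1703843/106) + 2763/(((8260 - 22087)*(-19874 - 10701))) = 42286*(106/1703843) + 2763/((-13827*(-30575))) = 4482316/1703843 + 2763/422760525 = 4482316/1703843 + 2763*(1/422760525) = 4482316/1703843 + 921/140920175 = 631650324364703/240105853732525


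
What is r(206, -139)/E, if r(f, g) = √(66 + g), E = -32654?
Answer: -I*√73/32654 ≈ -0.00026165*I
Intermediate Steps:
r(206, -139)/E = √(66 - 139)/(-32654) = √(-73)*(-1/32654) = (I*√73)*(-1/32654) = -I*√73/32654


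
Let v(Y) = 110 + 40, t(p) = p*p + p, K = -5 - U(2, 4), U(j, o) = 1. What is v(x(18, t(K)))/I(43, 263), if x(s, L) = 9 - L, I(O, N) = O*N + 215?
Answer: 75/5762 ≈ 0.013016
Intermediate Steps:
I(O, N) = 215 + N*O (I(O, N) = N*O + 215 = 215 + N*O)
K = -6 (K = -5 - 1*1 = -5 - 1 = -6)
t(p) = p + p**2 (t(p) = p**2 + p = p + p**2)
v(Y) = 150
v(x(18, t(K)))/I(43, 263) = 150/(215 + 263*43) = 150/(215 + 11309) = 150/11524 = 150*(1/11524) = 75/5762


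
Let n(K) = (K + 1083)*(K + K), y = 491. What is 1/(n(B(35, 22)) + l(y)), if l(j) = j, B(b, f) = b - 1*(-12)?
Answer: 1/106711 ≈ 9.3711e-6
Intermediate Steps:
B(b, f) = 12 + b (B(b, f) = b + 12 = 12 + b)
n(K) = 2*K*(1083 + K) (n(K) = (1083 + K)*(2*K) = 2*K*(1083 + K))
1/(n(B(35, 22)) + l(y)) = 1/(2*(12 + 35)*(1083 + (12 + 35)) + 491) = 1/(2*47*(1083 + 47) + 491) = 1/(2*47*1130 + 491) = 1/(106220 + 491) = 1/106711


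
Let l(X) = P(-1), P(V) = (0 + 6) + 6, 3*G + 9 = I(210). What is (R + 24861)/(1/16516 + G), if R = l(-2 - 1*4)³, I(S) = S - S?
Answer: -439143924/49547 ≈ -8863.2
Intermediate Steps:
I(S) = 0
G = -3 (G = -3 + (⅓)*0 = -3 + 0 = -3)
P(V) = 12 (P(V) = 6 + 6 = 12)
l(X) = 12
R = 1728 (R = 12³ = 1728)
(R + 24861)/(1/16516 + G) = (1728 + 24861)/(1/16516 - 3) = 26589/(1/16516 - 3) = 26589/(-49547/16516) = 26589*(-16516/49547) = -439143924/49547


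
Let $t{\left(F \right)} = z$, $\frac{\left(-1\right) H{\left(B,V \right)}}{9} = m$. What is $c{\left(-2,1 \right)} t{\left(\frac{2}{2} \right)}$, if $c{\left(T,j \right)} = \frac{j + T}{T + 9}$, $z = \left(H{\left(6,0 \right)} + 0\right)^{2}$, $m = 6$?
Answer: $- \frac{2916}{7} \approx -416.57$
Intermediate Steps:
$H{\left(B,V \right)} = -54$ ($H{\left(B,V \right)} = \left(-9\right) 6 = -54$)
$z = 2916$ ($z = \left(-54 + 0\right)^{2} = \left(-54\right)^{2} = 2916$)
$c{\left(T,j \right)} = \frac{T + j}{9 + T}$
$t{\left(F \right)} = 2916$
$c{\left(-2,1 \right)} t{\left(\frac{2}{2} \right)} = \frac{-2 + 1}{9 - 2} \cdot 2916 = \frac{1}{7} \left(-1\right) 2916 = \left(- \frac{1}{7}\right) 2916 = - \frac{2916}{7}$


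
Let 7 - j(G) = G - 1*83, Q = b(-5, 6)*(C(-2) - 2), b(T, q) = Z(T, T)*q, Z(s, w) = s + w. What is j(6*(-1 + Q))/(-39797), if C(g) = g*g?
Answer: -48/2341 ≈ -0.020504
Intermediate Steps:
b(T, q) = 2*T*q (b(T, q) = (T + T)*q = (2*T)*q = 2*T*q)
C(g) = g²
Q = -120 (Q = (2*(-5)*6)*((-2)² - 2) = -60*(4 - 2) = -60*2 = -120)
j(G) = 90 - G (j(G) = 7 - (G - 1*83) = 7 - (G - 83) = 7 - (-83 + G) = 7 + (83 - G) = 90 - G)
j(6*(-1 + Q))/(-39797) = (90 - 6*(-1 - 120))/(-39797) = (90 - 6*(-121))*(-1/39797) = (90 - 1*(-726))*(-1/39797) = (90 + 726)*(-1/39797) = 816*(-1/39797) = -48/2341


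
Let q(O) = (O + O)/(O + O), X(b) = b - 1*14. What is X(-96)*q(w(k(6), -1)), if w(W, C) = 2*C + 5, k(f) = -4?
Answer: -110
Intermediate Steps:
w(W, C) = 5 + 2*C
X(b) = -14 + b (X(b) = b - 14 = -14 + b)
q(O) = 1 (q(O) = (2*O)/((2*O)) = (2*O)*(1/(2*O)) = 1)
X(-96)*q(w(k(6), -1)) = (-14 - 96)*1 = -110*1 = -110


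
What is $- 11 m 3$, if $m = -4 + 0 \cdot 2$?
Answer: $132$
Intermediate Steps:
$m = -4$ ($m = -4 + 0 = -4$)
$- 11 m 3 = \left(-11\right) \left(-4\right) 3 = 44 \cdot 3 = 132$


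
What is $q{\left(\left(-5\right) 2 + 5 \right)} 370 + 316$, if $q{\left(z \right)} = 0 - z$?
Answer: $2166$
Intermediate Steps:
$q{\left(z \right)} = - z$
$q{\left(\left(-5\right) 2 + 5 \right)} 370 + 316 = - (\left(-5\right) 2 + 5) 370 + 316 = - (-10 + 5) 370 + 316 = \left(-1\right) \left(-5\right) 370 + 316 = 5 \cdot 370 + 316 = 1850 + 316 = 2166$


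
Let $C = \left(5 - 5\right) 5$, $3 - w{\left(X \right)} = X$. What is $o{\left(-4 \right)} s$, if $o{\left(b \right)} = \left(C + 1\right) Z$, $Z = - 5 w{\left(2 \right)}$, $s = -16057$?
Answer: $80285$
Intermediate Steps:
$w{\left(X \right)} = 3 - X$
$C = 0$ ($C = 0 \cdot 5 = 0$)
$Z = -5$ ($Z = - 5 \left(3 - 2\right) = \left(-5\right) 1 = -5$)
$o{\left(b \right)} = -5$ ($o{\left(b \right)} = \left(0 + 1\right) \left(-5\right) = 1 \left(-5\right) = -5$)
$o{\left(-4 \right)} s = \left(-5\right) \left(-16057\right) = 80285$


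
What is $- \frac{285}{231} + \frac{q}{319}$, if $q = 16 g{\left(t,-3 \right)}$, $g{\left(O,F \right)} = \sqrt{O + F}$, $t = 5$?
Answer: $- \frac{95}{77} + \frac{16 \sqrt{2}}{319} \approx -1.1628$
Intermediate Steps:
$g{\left(O,F \right)} = \sqrt{F + O}$
$q = 16 \sqrt{2}$ ($q = 16 \sqrt{-3 + 5} = 16 \sqrt{2} \approx 22.627$)
$- \frac{285}{231} + \frac{q}{319} = - \frac{285}{231} + \frac{16 \sqrt{2}}{319} = \left(-285\right) \frac{1}{231} + 16 \sqrt{2} \cdot \frac{1}{319} = - \frac{95}{77} + \frac{16 \sqrt{2}}{319}$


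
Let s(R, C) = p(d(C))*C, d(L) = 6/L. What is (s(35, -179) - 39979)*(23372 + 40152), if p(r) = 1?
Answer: -2550996792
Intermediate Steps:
s(R, C) = C (s(R, C) = 1*C = C)
(s(35, -179) - 39979)*(23372 + 40152) = (-179 - 39979)*(23372 + 40152) = -40158*63524 = -2550996792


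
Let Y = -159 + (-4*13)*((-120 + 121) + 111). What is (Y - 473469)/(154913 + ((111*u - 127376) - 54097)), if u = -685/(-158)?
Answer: 75753416/4120445 ≈ 18.385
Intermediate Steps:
u = 685/158 (u = -685*(-1/158) = 685/158 ≈ 4.3354)
Y = -5983 (Y = -159 - 52*(1 + 111) = -159 - 52*112 = -159 - 5824 = -5983)
(Y - 473469)/(154913 + ((111*u - 127376) - 54097)) = (-5983 - 473469)/(154913 + ((111*(685/158) - 127376) - 54097)) = -479452/(154913 + ((76035/158 - 127376) - 54097)) = -479452/(154913 + (-20049373/158 - 54097)) = -479452/(154913 - 28596699/158) = -479452/(-4120445/158) = -479452*(-158/4120445) = 75753416/4120445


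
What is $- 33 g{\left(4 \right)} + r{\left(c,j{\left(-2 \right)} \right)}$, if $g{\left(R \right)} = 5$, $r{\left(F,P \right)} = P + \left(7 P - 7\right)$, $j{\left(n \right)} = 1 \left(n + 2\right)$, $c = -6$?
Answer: $-172$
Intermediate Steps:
$j{\left(n \right)} = 2 + n$ ($j{\left(n \right)} = 1 \left(2 + n\right) = 2 + n$)
$r{\left(F,P \right)} = -7 + 8 P$ ($r{\left(F,P \right)} = P + \left(-7 + 7 P\right) = -7 + 8 P$)
$- 33 g{\left(4 \right)} + r{\left(c,j{\left(-2 \right)} \right)} = \left(-33\right) 5 - \left(7 - 8 \left(2 - 2\right)\right) = -165 + \left(-7 + 8 \cdot 0\right) = -165 + \left(-7 + 0\right) = -165 - 7 = -172$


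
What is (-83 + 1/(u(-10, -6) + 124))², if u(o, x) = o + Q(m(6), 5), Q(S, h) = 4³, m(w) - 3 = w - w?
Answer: 218241529/31684 ≈ 6888.1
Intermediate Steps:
m(w) = 3 (m(w) = 3 + (w - w) = 3 + 0 = 3)
Q(S, h) = 64
u(o, x) = 64 + o (u(o, x) = o + 64 = 64 + o)
(-83 + 1/(u(-10, -6) + 124))² = (-83 + 1/((64 - 10) + 124))² = (-83 + 1/(54 + 124))² = (-83 + 1/178)² = (-14773/178)² = 218241529/31684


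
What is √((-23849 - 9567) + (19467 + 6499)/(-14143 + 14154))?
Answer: I*√3757710/11 ≈ 176.23*I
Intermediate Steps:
√((-23849 - 9567) + (19467 + 6499)/(-14143 + 14154)) = √(-33416 + 25966/11) = √(-341610/11) = I*√3757710/11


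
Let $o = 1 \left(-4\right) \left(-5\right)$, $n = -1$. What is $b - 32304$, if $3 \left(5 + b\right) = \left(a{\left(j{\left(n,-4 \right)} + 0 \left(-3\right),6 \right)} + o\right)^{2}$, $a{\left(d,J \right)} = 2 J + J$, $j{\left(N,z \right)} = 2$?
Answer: $- \frac{95483}{3} \approx -31828.0$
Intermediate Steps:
$a{\left(d,J \right)} = 3 J$
$o = 20$ ($o = \left(-4\right) \left(-5\right) = 20$)
$b = \frac{1429}{3}$ ($b = -5 + \frac{\left(3 \cdot 6 + 20\right)^{2}}{3} = -5 + \frac{\left(18 + 20\right)^{2}}{3} = -5 + \frac{38^{2}}{3} = -5 + \frac{1}{3} \cdot 1444 = -5 + \frac{1444}{3} = \frac{1429}{3} \approx 476.33$)
$b - 32304 = \frac{1429}{3} - 32304 = - \frac{95483}{3}$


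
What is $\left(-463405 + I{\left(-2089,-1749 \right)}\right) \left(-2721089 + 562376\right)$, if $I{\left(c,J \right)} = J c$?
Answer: $-6886847100528$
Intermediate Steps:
$\left(-463405 + I{\left(-2089,-1749 \right)}\right) \left(-2721089 + 562376\right) = \left(-463405 - -3653661\right) \left(-2721089 + 562376\right) = \left(-463405 + 3653661\right) \left(-2158713\right) = 3190256 \left(-2158713\right) = -6886847100528$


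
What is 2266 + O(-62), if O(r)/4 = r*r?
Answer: 17642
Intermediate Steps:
O(r) = 4*r**2 (O(r) = 4*(r*r) = 4*r**2)
2266 + O(-62) = 2266 + 4*(-62)**2 = 2266 + 4*3844 = 2266 + 15376 = 17642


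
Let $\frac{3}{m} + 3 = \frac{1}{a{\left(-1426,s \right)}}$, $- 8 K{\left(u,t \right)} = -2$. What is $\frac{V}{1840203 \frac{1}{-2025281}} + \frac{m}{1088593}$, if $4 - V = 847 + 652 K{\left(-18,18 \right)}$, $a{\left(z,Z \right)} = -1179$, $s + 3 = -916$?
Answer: $\frac{7847053881797125313}{7087435185292902} \approx 1107.2$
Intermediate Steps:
$s = -919$ ($s = -3 - 916 = -919$)
$K{\left(u,t \right)} = \frac{1}{4}$ ($K{\left(u,t \right)} = \left(- \frac{1}{8}\right) \left(-2\right) = \frac{1}{4}$)
$m = - \frac{3537}{3538}$ ($m = \frac{3}{-3 + \frac{1}{-1179}} = \frac{3}{-3 - \frac{1}{1179}} = \frac{3}{- \frac{3538}{1179}} = 3 \left(- \frac{1179}{3538}\right) = - \frac{3537}{3538} \approx -0.99972$)
$V = -1006$ ($V = 4 - \left(847 + 652 \cdot \frac{1}{4}\right) = 4 - \left(847 + 163\right) = 4 - 1010 = -1006$)
$\frac{V}{1840203 \frac{1}{-2025281}} + \frac{m}{1088593} = - \frac{1006}{1840203 \frac{1}{-2025281}} - \frac{3537}{3538 \cdot 1088593} = - \frac{1006}{1840203 \left(- \frac{1}{2025281}\right)} - \frac{3537}{3851442034} = - \frac{1006}{- \frac{1840203}{2025281}} - \frac{3537}{3851442034} = \left(-1006\right) \left(- \frac{2025281}{1840203}\right) - \frac{3537}{3851442034} = \frac{2037432686}{1840203} - \frac{3537}{3851442034} = \frac{7847053881797125313}{7087435185292902}$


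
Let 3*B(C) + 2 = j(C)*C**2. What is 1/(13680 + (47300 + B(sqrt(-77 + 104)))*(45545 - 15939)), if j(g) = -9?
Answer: 3/4193878970 ≈ 7.1533e-10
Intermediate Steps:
B(C) = -2/3 - 3*C**2 (B(C) = -2/3 + (-9*C**2)/3 = -2/3 - 3*C**2)
1/(13680 + (47300 + B(sqrt(-77 + 104)))*(45545 - 15939)) = 1/(13680 + (47300 + (-2/3 - 3*(sqrt(-77 + 104))**2))*(45545 - 15939)) = 1/(13680 + (47300 + (-2/3 - 3*(sqrt(27))**2))*29606) = 1/(13680 + (47300 + (-2/3 - 3*(3*sqrt(3))**2))*29606) = 1/(13680 + (47300 + (-2/3 - 3*27))*29606) = 1/(13680 + (47300 + (-2/3 - 81))*29606) = 1/(13680 + (47300 - 245/3)*29606) = 1/(13680 + (141655/3)*29606) = 1/(13680 + 4193837930/3) = 1/(4193878970/3) = 3/4193878970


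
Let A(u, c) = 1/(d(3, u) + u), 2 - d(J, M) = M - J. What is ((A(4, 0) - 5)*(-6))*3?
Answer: 432/5 ≈ 86.400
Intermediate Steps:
d(J, M) = 2 + J - M (d(J, M) = 2 - (M - J) = 2 + (J - M) = 2 + J - M)
A(u, c) = 1/5 (A(u, c) = 1/((2 + 3 - u) + u) = 1/((5 - u) + u) = 1/5)
((A(4, 0) - 5)*(-6))*3 = ((1/5 - 5)*(-6))*3 = -24/5*(-6)*3 = (144/5)*3 = 432/5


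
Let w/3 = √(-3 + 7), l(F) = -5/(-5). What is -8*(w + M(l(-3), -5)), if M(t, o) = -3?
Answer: -24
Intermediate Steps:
l(F) = 1 (l(F) = -5*(-⅕) = 1)
w = 6 (w = 3*√(-3 + 7) = 3*√4 = 3*2 = 6)
-8*(w + M(l(-3), -5)) = -8*(6 - 3) = -8*3 = -24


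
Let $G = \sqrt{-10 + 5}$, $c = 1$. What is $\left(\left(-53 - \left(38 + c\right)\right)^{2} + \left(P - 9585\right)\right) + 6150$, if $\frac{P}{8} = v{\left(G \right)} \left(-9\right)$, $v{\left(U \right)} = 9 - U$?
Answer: $4381 + 72 i \sqrt{5} \approx 4381.0 + 161.0 i$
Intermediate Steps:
$G = i \sqrt{5}$ ($G = \sqrt{-5} = i \sqrt{5} \approx 2.2361 i$)
$P = -648 + 72 i \sqrt{5}$ ($P = 8 \left(9 - i \sqrt{5}\right) \left(-9\right) = 8 \left(-81 + 9 i \sqrt{5}\right) = -648 + 72 i \sqrt{5} \approx -648.0 + 161.0 i$)
$\left(\left(-53 - \left(38 + c\right)\right)^{2} + \left(P - 9585\right)\right) + 6150 = \left(\left(-53 - 39\right)^{2} - \left(10233 - 72 i \sqrt{5}\right)\right) + 6150 = \left(\left(-92\right)^{2} - \left(10233 - 72 i \sqrt{5}\right)\right) + 6150 = \left(8464 - \left(10233 - 72 i \sqrt{5}\right)\right) + 6150 = \left(-1769 + 72 i \sqrt{5}\right) + 6150 = 4381 + 72 i \sqrt{5}$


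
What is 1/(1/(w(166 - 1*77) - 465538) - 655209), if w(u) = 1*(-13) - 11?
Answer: -465562/305040412459 ≈ -1.5262e-6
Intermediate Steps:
w(u) = -24 (w(u) = -13 - 11 = -24)
1/(1/(w(166 - 1*77) - 465538) - 655209) = 1/(1/(-24 - 465538) - 655209) = 1/(1/(-465562) - 655209) = 1/(-1/465562 - 655209) = 1/(-305040412459/465562) = -465562/305040412459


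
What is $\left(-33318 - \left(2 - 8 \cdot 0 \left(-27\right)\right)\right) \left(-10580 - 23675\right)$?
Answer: $1141376600$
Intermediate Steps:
$\left(-33318 - \left(2 - 8 \cdot 0 \left(-27\right)\right)\right) \left(-10580 - 23675\right) = \left(-33318 + \left(-2 + 0 \left(-27\right)\right)\right) \left(-34255\right) = \left(-33318 + \left(-2 + 0\right)\right) \left(-34255\right) = \left(-33318 - 2\right) \left(-34255\right) = \left(-33320\right) \left(-34255\right) = 1141376600$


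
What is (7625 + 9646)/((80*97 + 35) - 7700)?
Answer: 909/5 ≈ 181.80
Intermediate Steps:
(7625 + 9646)/((80*97 + 35) - 7700) = 17271/((7760 + 35) - 7700) = 17271/(7795 - 7700) = 17271/95 = 17271*(1/95) = 909/5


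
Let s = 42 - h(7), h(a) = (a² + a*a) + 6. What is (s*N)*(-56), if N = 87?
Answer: 302064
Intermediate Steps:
h(a) = 6 + 2*a² (h(a) = (a² + a²) + 6 = 2*a² + 6 = 6 + 2*a²)
s = -62 (s = 42 - (6 + 2*7²) = 42 - (6 + 2*49) = 42 - (6 + 98) = 42 - 1*104 = 42 - 104 = -62)
(s*N)*(-56) = -62*87*(-56) = -5394*(-56) = 302064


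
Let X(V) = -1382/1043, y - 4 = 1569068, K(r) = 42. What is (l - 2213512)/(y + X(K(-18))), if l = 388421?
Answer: -1903569913/1636540714 ≈ -1.1632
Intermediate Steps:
y = 1569072 (y = 4 + 1569068 = 1569072)
X(V) = -1382/1043 (X(V) = -1382*1/1043 = -1382/1043)
(l - 2213512)/(y + X(K(-18))) = (388421 - 2213512)/(1569072 - 1382/1043) = -1825091/1636540714/1043 = -1825091*1043/1636540714 = -1903569913/1636540714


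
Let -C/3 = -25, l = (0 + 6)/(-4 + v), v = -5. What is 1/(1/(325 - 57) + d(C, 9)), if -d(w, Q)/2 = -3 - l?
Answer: 804/3755 ≈ 0.21411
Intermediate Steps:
l = -2/3 (l = (0 + 6)/(-4 - 5) = 6/(-9) = 6*(-1/9) = -2/3 ≈ -0.66667)
C = 75 (C = -3*(-25) = 75)
d(w, Q) = 14/3 (d(w, Q) = -2*(-3 - 1*(-2/3)) = -2*(-3 + 2/3) = -2*(-7/3) = 14/3)
1/(1/(325 - 57) + d(C, 9)) = 1/(1/(325 - 57) + 14/3) = 1/(1/268 + 14/3) = 1/(3755/804) = 804/3755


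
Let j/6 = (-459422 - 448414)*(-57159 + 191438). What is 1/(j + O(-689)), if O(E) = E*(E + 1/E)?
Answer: -1/731419386742 ≈ -1.3672e-12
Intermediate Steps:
j = -731419861464 (j = 6*((-459422 - 448414)*(-57159 + 191438)) = 6*(-907836*134279) = 6*(-121903310244) = -731419861464)
1/(j + O(-689)) = 1/(-731419861464 + (1 + (-689)²)) = 1/(-731419861464 + (1 + 474721)) = 1/(-731419861464 + 474722) = 1/(-731419386742) = -1/731419386742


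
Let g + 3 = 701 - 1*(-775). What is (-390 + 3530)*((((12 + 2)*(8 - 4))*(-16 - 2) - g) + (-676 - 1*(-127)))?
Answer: -9514200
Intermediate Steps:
g = 1473 (g = -3 + (701 - 1*(-775)) = -3 + (701 + 775) = -3 + 1476 = 1473)
(-390 + 3530)*((((12 + 2)*(8 - 4))*(-16 - 2) - g) + (-676 - 1*(-127))) = (-390 + 3530)*((((12 + 2)*(8 - 4))*(-16 - 2) - 1*1473) + (-676 - 1*(-127))) = 3140*(((14*4)*(-18) - 1473) + (-676 + 127)) = 3140*((56*(-18) - 1473) - 549) = 3140*((-1008 - 1473) - 549) = 3140*(-2481 - 549) = 3140*(-3030) = -9514200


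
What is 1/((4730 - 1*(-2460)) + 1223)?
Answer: 1/8413 ≈ 0.00011886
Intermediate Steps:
1/((4730 - 1*(-2460)) + 1223) = 1/((4730 + 2460) + 1223) = 1/(7190 + 1223) = 1/8413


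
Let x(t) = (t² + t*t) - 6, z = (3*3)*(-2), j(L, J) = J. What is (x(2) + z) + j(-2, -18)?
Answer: -34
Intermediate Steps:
z = -18 (z = 9*(-2) = -18)
x(t) = -6 + 2*t² (x(t) = (t² + t²) - 6 = 2*t² - 6 = -6 + 2*t²)
(x(2) + z) + j(-2, -18) = ((-6 + 2*2²) - 18) - 18 = ((-6 + 2*4) - 18) - 18 = ((-6 + 8) - 18) - 18 = (2 - 18) - 18 = -16 - 18 = -34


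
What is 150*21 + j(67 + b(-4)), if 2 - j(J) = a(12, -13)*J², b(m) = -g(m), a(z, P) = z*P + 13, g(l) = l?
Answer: 724015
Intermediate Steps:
a(z, P) = 13 + P*z (a(z, P) = P*z + 13 = 13 + P*z)
b(m) = -m
j(J) = 2 + 143*J² (j(J) = 2 - (13 - 13*12)*J² = 2 - (13 - 156)*J² = 2 - (-143)*J² = 2 + 143*J²)
150*21 + j(67 + b(-4)) = 150*21 + (2 + 143*(67 - 1*(-4))²) = 3150 + (2 + 143*(67 + 4)²) = 3150 + (2 + 143*71²) = 3150 + (2 + 143*5041) = 3150 + (2 + 720863) = 3150 + 720865 = 724015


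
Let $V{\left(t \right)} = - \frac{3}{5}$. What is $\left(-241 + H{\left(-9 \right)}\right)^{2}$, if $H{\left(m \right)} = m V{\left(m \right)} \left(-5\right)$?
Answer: $71824$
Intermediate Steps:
$V{\left(t \right)} = - \frac{3}{5}$ ($V{\left(t \right)} = \left(-3\right) \frac{1}{5} = - \frac{3}{5}$)
$H{\left(m \right)} = 3 m$ ($H{\left(m \right)} = m \left(- \frac{3}{5}\right) \left(-5\right) = - \frac{3 m}{5} \left(-5\right) = 3 m$)
$\left(-241 + H{\left(-9 \right)}\right)^{2} = \left(-241 + 3 \left(-9\right)\right)^{2} = \left(-241 - 27\right)^{2} = \left(-268\right)^{2} = 71824$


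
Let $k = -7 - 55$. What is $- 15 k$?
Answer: $930$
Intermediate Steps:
$k = -62$ ($k = -7 - 55 = -62$)
$- 15 k = \left(-15\right) \left(-62\right) = 930$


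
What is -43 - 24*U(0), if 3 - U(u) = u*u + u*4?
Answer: -115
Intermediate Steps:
U(u) = 3 - u² - 4*u (U(u) = 3 - (u*u + u*4) = 3 - (u² + 4*u) = 3 + (-u² - 4*u) = 3 - u² - 4*u)
-43 - 24*U(0) = -43 - 24*(3 - 1*0² - 4*0) = -43 - 24*(3 - 1*0 + 0) = -43 - 24*(3 + 0 + 0) = -43 - 24*3 = -43 - 72 = -115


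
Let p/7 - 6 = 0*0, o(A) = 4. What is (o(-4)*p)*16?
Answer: 2688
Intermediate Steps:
p = 42 (p = 42 + 7*(0*0) = 42 + 7*0 = 42 + 0 = 42)
(o(-4)*p)*16 = (4*42)*16 = 168*16 = 2688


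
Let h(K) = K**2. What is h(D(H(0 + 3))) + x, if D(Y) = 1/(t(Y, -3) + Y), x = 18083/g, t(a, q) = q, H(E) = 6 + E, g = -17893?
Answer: -633095/644148 ≈ -0.98284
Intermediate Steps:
x = -18083/17893 (x = 18083/(-17893) = 18083*(-1/17893) = -18083/17893 ≈ -1.0106)
D(Y) = 1/(-3 + Y)
h(D(H(0 + 3))) + x = (1/(-3 + (6 + (0 + 3))))**2 - 18083/17893 = (1/(-3 + (6 + 3)))**2 - 18083/17893 = (1/(-3 + 9))**2 - 18083/17893 = (1/6)**2 - 18083/17893 = 1/36 - 18083/17893 = -633095/644148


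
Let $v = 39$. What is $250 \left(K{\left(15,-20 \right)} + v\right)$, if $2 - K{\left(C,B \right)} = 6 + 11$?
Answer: $6000$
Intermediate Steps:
$K{\left(C,B \right)} = -15$ ($K{\left(C,B \right)} = 2 - \left(6 + 11\right) = 2 - 17 = -15$)
$250 \left(K{\left(15,-20 \right)} + v\right) = 250 \left(-15 + 39\right) = 250 \cdot 24 = 6000$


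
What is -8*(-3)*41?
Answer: 984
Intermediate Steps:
-8*(-3)*41 = -(-24)*41 = -1*(-984) = 984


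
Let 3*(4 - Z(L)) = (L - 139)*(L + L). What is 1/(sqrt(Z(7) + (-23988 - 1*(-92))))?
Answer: -I*sqrt(11)/506 ≈ -0.0065546*I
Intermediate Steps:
Z(L) = 4 - 2*L*(-139 + L)/3 (Z(L) = 4 - (L - 139)*(L + L)/3 = 4 - (-139 + L)*2*L/3 = 4 - 2*L*(-139 + L)/3)
1/(sqrt(Z(7) + (-23988 - 1*(-92)))) = 1/(sqrt((4 - 2/3*7**2 + (278/3)*7) + (-23988 - 1*(-92)))) = 1/(sqrt((4 - 2/3*49 + 1946/3) + (-23988 + 92))) = 1/(sqrt((4 - 98/3 + 1946/3) - 23896)) = 1/(sqrt(620 - 23896)) = 1/(sqrt(-23276)) = 1/(46*I*sqrt(11)) = -I*sqrt(11)/506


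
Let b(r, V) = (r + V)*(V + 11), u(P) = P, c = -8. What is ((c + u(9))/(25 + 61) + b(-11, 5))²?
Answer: 68145025/7396 ≈ 9213.8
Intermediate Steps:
b(r, V) = (11 + V)*(V + r) (b(r, V) = (V + r)*(11 + V) = (11 + V)*(V + r))
((c + u(9))/(25 + 61) + b(-11, 5))² = ((-8 + 9)/(25 + 61) + (5² + 11*5 + 11*(-11) + 5*(-11)))² = (1/86 + (25 + 55 - 121 - 55))² = (1*(1/86) - 96)² = (1/86 - 96)² = (-8255/86)² = 68145025/7396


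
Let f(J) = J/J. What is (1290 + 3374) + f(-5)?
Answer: 4665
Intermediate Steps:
f(J) = 1
(1290 + 3374) + f(-5) = (1290 + 3374) + 1 = 4664 + 1 = 4665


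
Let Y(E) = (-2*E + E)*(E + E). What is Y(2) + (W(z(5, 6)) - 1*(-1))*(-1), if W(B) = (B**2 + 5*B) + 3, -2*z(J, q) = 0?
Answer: -12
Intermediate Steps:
Y(E) = -2*E**2 (Y(E) = (-E)*(2*E) = -2*E**2)
z(J, q) = 0 (z(J, q) = -1/2*0 = 0)
W(B) = 3 + B**2 + 5*B
Y(2) + (W(z(5, 6)) - 1*(-1))*(-1) = -2*2**2 + ((3 + 0**2 + 5*0) - 1*(-1))*(-1) = -2*4 + ((3 + 0 + 0) + 1)*(-1) = -8 + (3 + 1)*(-1) = -8 + 4*(-1) = -8 - 4 = -12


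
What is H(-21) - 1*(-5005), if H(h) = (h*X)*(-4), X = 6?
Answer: 5509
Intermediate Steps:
H(h) = -24*h (H(h) = (h*6)*(-4) = (6*h)*(-4) = -24*h)
H(-21) - 1*(-5005) = -24*(-21) - 1*(-5005) = 504 + 5005 = 5509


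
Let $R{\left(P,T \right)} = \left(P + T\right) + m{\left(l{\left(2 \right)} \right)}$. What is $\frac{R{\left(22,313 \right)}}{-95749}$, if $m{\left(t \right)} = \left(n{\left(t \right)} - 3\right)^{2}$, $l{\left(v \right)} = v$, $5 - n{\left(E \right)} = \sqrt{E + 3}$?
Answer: $- \frac{344}{95749} + \frac{4 \sqrt{5}}{95749} \approx -0.0034993$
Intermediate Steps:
$n{\left(E \right)} = 5 - \sqrt{3 + E}$ ($n{\left(E \right)} = 5 - \sqrt{E + 3} = 5 - \sqrt{3 + E}$)
$m{\left(t \right)} = \left(2 - \sqrt{3 + t}\right)^{2}$ ($m{\left(t \right)} = \left(\left(5 - \sqrt{3 + t}\right) - 3\right)^{2} = \left(2 - \sqrt{3 + t}\right)^{2}$)
$R{\left(P,T \right)} = P + T + \left(-2 + \sqrt{5}\right)^{2}$ ($R{\left(P,T \right)} = \left(P + T\right) + \left(-2 + \sqrt{3 + 2}\right)^{2} = \left(P + T\right) + \left(-2 + \sqrt{5}\right)^{2} = P + T + \left(-2 + \sqrt{5}\right)^{2}$)
$\frac{R{\left(22,313 \right)}}{-95749} = \frac{22 + 313 + \left(2 - \sqrt{5}\right)^{2}}{-95749} = \left(335 + \left(2 - \sqrt{5}\right)^{2}\right) \left(- \frac{1}{95749}\right) = - \frac{335}{95749} - \frac{\left(2 - \sqrt{5}\right)^{2}}{95749}$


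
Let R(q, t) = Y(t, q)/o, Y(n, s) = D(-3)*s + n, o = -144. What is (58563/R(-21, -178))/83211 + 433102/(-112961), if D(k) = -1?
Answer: -1568497095254/491912283349 ≈ -3.1886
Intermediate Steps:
Y(n, s) = n - s (Y(n, s) = -s + n = n - s)
R(q, t) = -t/144 + q/144 (R(q, t) = (t - q)/(-144) = (t - q)*(-1/144) = -t/144 + q/144)
(58563/R(-21, -178))/83211 + 433102/(-112961) = (58563/(-1/144*(-178) + (1/144)*(-21)))/83211 + 433102/(-112961) = (58563/(89/72 - 7/48))*(1/83211) + 433102*(-1/112961) = (58563/(157/144))*(1/83211) - 433102/112961 = (58563*(144/157))*(1/83211) - 433102/112961 = (8433072/157)*(1/83211) - 433102/112961 = 2811024/4354709 - 433102/112961 = -1568497095254/491912283349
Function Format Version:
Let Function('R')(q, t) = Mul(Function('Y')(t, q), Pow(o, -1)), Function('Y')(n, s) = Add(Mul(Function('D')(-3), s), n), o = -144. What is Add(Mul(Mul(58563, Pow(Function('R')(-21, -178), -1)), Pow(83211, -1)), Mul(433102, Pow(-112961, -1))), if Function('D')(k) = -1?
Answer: Rational(-1568497095254, 491912283349) ≈ -3.1886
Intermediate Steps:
Function('Y')(n, s) = Add(n, Mul(-1, s)) (Function('Y')(n, s) = Add(Mul(-1, s), n) = Add(n, Mul(-1, s)))
Function('R')(q, t) = Add(Mul(Rational(-1, 144), t), Mul(Rational(1, 144), q)) (Function('R')(q, t) = Mul(Add(t, Mul(-1, q)), Pow(-144, -1)) = Mul(Add(t, Mul(-1, q)), Rational(-1, 144)) = Add(Mul(Rational(-1, 144), t), Mul(Rational(1, 144), q)))
Add(Mul(Mul(58563, Pow(Function('R')(-21, -178), -1)), Pow(83211, -1)), Mul(433102, Pow(-112961, -1))) = Add(Mul(Mul(58563, Pow(Add(Mul(Rational(-1, 144), -178), Mul(Rational(1, 144), -21)), -1)), Pow(83211, -1)), Mul(433102, Pow(-112961, -1))) = Add(Mul(Mul(58563, Pow(Add(Rational(89, 72), Rational(-7, 48)), -1)), Rational(1, 83211)), Mul(433102, Rational(-1, 112961))) = Add(Mul(Mul(58563, Pow(Rational(157, 144), -1)), Rational(1, 83211)), Rational(-433102, 112961)) = Add(Mul(Mul(58563, Rational(144, 157)), Rational(1, 83211)), Rational(-433102, 112961)) = Add(Mul(Rational(8433072, 157), Rational(1, 83211)), Rational(-433102, 112961)) = Add(Rational(2811024, 4354709), Rational(-433102, 112961)) = Rational(-1568497095254, 491912283349)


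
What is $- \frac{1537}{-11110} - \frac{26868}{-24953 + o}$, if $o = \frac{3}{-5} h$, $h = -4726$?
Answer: $\frac{1662489619}{1228621570} \approx 1.3531$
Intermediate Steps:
$o = \frac{14178}{5}$ ($o = \frac{3}{-5} \left(-4726\right) = 3 \left(- \frac{1}{5}\right) \left(-4726\right) = \left(- \frac{3}{5}\right) \left(-4726\right) = \frac{14178}{5} \approx 2835.6$)
$- \frac{1537}{-11110} - \frac{26868}{-24953 + o} = - \frac{1537}{-11110} - \frac{26868}{-24953 + \frac{14178}{5}} = \left(-1537\right) \left(- \frac{1}{11110}\right) - \frac{26868}{- \frac{110587}{5}} = \frac{1537}{11110} - - \frac{134340}{110587} = \frac{1537}{11110} + \frac{134340}{110587} = \frac{1662489619}{1228621570}$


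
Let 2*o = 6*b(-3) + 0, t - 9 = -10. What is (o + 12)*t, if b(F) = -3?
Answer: -3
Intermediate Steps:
t = -1 (t = 9 - 10 = -1)
o = -9 (o = (6*(-3) + 0)/2 = (-18 + 0)/2 = (½)*(-18) = -9)
(o + 12)*t = (-9 + 12)*(-1) = 3*(-1) = -3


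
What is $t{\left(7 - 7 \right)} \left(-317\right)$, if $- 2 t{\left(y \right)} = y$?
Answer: $0$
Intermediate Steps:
$t{\left(y \right)} = - \frac{y}{2}$
$t{\left(7 - 7 \right)} \left(-317\right) = - \frac{7 - 7}{2} \left(-317\right) = \left(- \frac{1}{2}\right) 0 \left(-317\right) = 0 \left(-317\right) = 0$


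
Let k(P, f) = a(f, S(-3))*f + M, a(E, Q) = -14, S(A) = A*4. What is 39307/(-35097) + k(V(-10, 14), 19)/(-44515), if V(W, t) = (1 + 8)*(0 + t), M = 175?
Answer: -1746557278/1562342955 ≈ -1.1179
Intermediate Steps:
S(A) = 4*A
V(W, t) = 9*t
k(P, f) = 175 - 14*f (k(P, f) = -14*f + 175 = 175 - 14*f)
39307/(-35097) + k(V(-10, 14), 19)/(-44515) = 39307/(-35097) + (175 - 14*19)/(-44515) = 39307*(-1/35097) + (175 - 266)*(-1/44515) = -39307/35097 - 91*(-1/44515) = -39307/35097 + 91/44515 = -1746557278/1562342955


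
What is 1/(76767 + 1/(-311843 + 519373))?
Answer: 207530/15931455511 ≈ 1.3026e-5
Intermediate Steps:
1/(76767 + 1/(-311843 + 519373)) = 1/(76767 + 1/207530) = 1/(15931455511/207530) = 207530/15931455511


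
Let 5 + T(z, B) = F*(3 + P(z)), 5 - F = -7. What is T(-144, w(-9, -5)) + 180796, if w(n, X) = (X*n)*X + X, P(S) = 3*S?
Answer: 175643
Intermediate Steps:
w(n, X) = X + n*X**2 (w(n, X) = n*X**2 + X = X + n*X**2)
F = 12 (F = 5 - 1*(-7) = 5 + 7 = 12)
T(z, B) = 31 + 36*z (T(z, B) = -5 + 12*(3 + 3*z) = -5 + (36 + 36*z) = 31 + 36*z)
T(-144, w(-9, -5)) + 180796 = (31 + 36*(-144)) + 180796 = (31 - 5184) + 180796 = -5153 + 180796 = 175643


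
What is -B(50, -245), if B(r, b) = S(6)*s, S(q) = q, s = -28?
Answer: 168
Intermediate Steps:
B(r, b) = -168 (B(r, b) = 6*(-28) = -168)
-B(50, -245) = -1*(-168) = 168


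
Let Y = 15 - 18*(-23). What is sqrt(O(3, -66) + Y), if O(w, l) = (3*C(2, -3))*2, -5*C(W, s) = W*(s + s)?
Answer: sqrt(11085)/5 ≈ 21.057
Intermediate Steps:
C(W, s) = -2*W*s/5 (C(W, s) = -W*(s + s)/5 = -W*2*s/5 = -2*W*s/5)
O(w, l) = 72/5 (O(w, l) = (3*(-2/5*2*(-3)))*2 = (3*(12/5))*2 = (36/5)*2 = 72/5)
Y = 429 (Y = 15 + 414 = 429)
sqrt(O(3, -66) + Y) = sqrt(72/5 + 429) = sqrt(2217/5) = sqrt(11085)/5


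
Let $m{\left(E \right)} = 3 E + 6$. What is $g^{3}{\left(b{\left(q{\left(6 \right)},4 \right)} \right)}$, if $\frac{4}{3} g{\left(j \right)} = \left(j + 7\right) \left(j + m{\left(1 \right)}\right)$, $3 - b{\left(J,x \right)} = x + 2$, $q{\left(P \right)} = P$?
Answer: $5832$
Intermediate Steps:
$b{\left(J,x \right)} = 1 - x$ ($b{\left(J,x \right)} = 3 - \left(x + 2\right) = 3 - \left(2 + x\right) = 1 - x$)
$m{\left(E \right)} = 6 + 3 E$
$g{\left(j \right)} = \frac{3 \left(7 + j\right) \left(9 + j\right)}{4}$ ($g{\left(j \right)} = \frac{3 \left(j + 7\right) \left(j + \left(6 + 3 \cdot 1\right)\right)}{4} = \frac{3 \left(7 + j\right) \left(j + \left(6 + 3\right)\right)}{4} = \frac{3 \left(7 + j\right) \left(j + 9\right)}{4} = \frac{3 \left(7 + j\right) \left(9 + j\right)}{4}$)
$g^{3}{\left(b{\left(q{\left(6 \right)},4 \right)} \right)} = \left(\frac{189}{4} + 12 \left(1 - 4\right) + \frac{3 \left(1 - 4\right)^{2}}{4}\right)^{3} = \left(\frac{189}{4} + 12 \left(-3\right) + \frac{3 \left(-3\right)^{2}}{4}\right)^{3} = \left(\frac{189}{4} - 36 + \frac{3}{4} \cdot 9\right)^{3} = \left(\frac{189}{4} - 36 + \frac{27}{4}\right)^{3} = 18^{3} = 5832$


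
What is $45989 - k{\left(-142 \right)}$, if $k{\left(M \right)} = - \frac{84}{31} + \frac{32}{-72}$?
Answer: $\frac{12831811}{279} \approx 45992.0$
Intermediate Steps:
$k{\left(M \right)} = - \frac{880}{279}$ ($k{\left(M \right)} = \left(-84\right) \frac{1}{31} + 32 \left(- \frac{1}{72}\right) = - \frac{84}{31} - \frac{4}{9} = - \frac{880}{279}$)
$45989 - k{\left(-142 \right)} = 45989 - - \frac{880}{279} = 45989 + \frac{880}{279} = \frac{12831811}{279}$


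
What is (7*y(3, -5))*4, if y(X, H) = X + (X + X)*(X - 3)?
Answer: 84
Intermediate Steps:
y(X, H) = X + 2*X*(-3 + X) (y(X, H) = X + (2*X)*(-3 + X) = X + 2*X*(-3 + X))
(7*y(3, -5))*4 = (7*(3*(-5 + 2*3)))*4 = (7*(3*(-5 + 6)))*4 = (7*(3*1))*4 = (7*3)*4 = 21*4 = 84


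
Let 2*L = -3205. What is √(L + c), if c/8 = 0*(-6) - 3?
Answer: I*√6506/2 ≈ 40.33*I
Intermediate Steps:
c = -24 (c = 8*(0*(-6) - 3) = 8*(0 - 3) = 8*(-3) = -24)
L = -3205/2 (L = (½)*(-3205) = -3205/2 ≈ -1602.5)
√(L + c) = √(-3205/2 - 24) = √(-3253/2) = I*√6506/2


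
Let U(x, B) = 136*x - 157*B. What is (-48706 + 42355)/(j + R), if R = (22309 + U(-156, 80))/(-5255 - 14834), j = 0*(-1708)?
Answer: -127585239/11467 ≈ -11126.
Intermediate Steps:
U(x, B) = -157*B + 136*x
j = 0
R = 11467/20089 (R = (22309 + (-157*80 + 136*(-156)))/(-5255 - 14834) = (22309 + (-12560 - 21216))/(-20089) = (22309 - 33776)*(-1/20089) = -11467*(-1/20089) = 11467/20089 ≈ 0.57081)
(-48706 + 42355)/(j + R) = (-48706 + 42355)/(0 + 11467/20089) = -6351/11467/20089 = -6351*20089/11467 = -127585239/11467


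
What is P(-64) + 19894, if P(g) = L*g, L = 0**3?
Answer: 19894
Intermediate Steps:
L = 0
P(g) = 0 (P(g) = 0*g = 0)
P(-64) + 19894 = 0 + 19894 = 19894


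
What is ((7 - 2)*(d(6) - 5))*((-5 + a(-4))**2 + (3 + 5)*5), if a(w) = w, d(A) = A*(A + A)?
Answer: 40535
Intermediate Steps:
d(A) = 2*A**2 (d(A) = A*(2*A) = 2*A**2)
((7 - 2)*(d(6) - 5))*((-5 + a(-4))**2 + (3 + 5)*5) = ((7 - 2)*(2*6**2 - 5))*((-5 - 4)**2 + (3 + 5)*5) = (5*(2*36 - 5))*((-9)**2 + 8*5) = (5*(72 - 5))*(81 + 40) = (5*67)*121 = 335*121 = 40535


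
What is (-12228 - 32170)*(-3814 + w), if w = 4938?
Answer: -49903352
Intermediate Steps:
(-12228 - 32170)*(-3814 + w) = (-12228 - 32170)*(-3814 + 4938) = -44398*1124 = -49903352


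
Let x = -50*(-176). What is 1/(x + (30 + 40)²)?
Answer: 1/13700 ≈ 7.2993e-5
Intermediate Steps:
x = 8800
1/(x + (30 + 40)²) = 1/(8800 + (30 + 40)²) = 1/(8800 + 70²) = 1/(8800 + 4900) = 1/13700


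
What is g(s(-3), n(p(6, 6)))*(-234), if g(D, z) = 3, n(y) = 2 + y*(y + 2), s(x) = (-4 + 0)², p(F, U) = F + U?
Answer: -702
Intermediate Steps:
s(x) = 16 (s(x) = (-4)² = 16)
n(y) = 2 + y*(2 + y)
g(s(-3), n(p(6, 6)))*(-234) = 3*(-234) = -702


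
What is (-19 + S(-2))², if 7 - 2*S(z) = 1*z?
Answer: 841/4 ≈ 210.25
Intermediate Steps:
S(z) = 7/2 - z/2
(-19 + S(-2))² = (-19 + (7/2 - ½*(-2)))² = (-19 + (7/2 + 1))² = (-19 + 9/2)² = (-29/2)² = 841/4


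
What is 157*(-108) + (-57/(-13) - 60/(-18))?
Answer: -660983/39 ≈ -16948.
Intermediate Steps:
157*(-108) + (-57/(-13) - 60/(-18)) = -16956 + (-57*(-1/13) - 60*(-1/18)) = -16956 + (57/13 + 10/3) = -16956 + 301/39 = -660983/39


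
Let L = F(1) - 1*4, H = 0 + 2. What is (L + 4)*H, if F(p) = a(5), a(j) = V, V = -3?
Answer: -6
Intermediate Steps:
a(j) = -3
H = 2
F(p) = -3
L = -7 (L = -3 - 1*4 = -3 - 4 = -7)
(L + 4)*H = (-7 + 4)*2 = -3*2 = -6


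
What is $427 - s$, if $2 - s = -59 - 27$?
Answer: $339$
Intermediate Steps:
$s = 88$ ($s = 2 - \left(-59 - 27\right) = 2 - -86 = 2 + 86 = 88$)
$427 - s = 427 - 88 = 339$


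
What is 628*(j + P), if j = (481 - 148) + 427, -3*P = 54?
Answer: 465976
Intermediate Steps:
P = -18 (P = -⅓*54 = -18)
j = 760 (j = 333 + 427 = 760)
628*(j + P) = 628*(760 - 18) = 628*742 = 465976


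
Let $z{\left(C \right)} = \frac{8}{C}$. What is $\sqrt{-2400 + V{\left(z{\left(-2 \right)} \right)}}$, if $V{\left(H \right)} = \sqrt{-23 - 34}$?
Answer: $\sqrt{-2400 + i \sqrt{57}} \approx 0.07706 + 48.99 i$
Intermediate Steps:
$V{\left(H \right)} = i \sqrt{57}$ ($V{\left(H \right)} = \sqrt{-57} = i \sqrt{57}$)
$\sqrt{-2400 + V{\left(z{\left(-2 \right)} \right)}} = \sqrt{-2400 + i \sqrt{57}}$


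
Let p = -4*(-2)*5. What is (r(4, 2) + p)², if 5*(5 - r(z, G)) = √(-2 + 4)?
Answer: (225 - √2)²/25 ≈ 1999.6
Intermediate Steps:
r(z, G) = 5 - √2/5 (r(z, G) = 5 - √(-2 + 4)/5 = 5 - √2/5)
p = 40 (p = 8*5 = 40)
(r(4, 2) + p)² = ((5 - √2/5) + 40)² = (45 - √2/5)²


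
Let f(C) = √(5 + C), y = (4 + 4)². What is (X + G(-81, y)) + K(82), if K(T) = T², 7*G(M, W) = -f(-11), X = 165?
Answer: 6889 - I*√6/7 ≈ 6889.0 - 0.34993*I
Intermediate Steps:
y = 64 (y = 8² = 64)
G(M, W) = -I*√6/7 (G(M, W) = (-√(5 - 11))/7 = (-√(-6))/7 = (-I*√6)/7 = -I*√6/7)
(X + G(-81, y)) + K(82) = (165 - I*√6/7) + 82² = (165 - I*√6/7) + 6724 = 6889 - I*√6/7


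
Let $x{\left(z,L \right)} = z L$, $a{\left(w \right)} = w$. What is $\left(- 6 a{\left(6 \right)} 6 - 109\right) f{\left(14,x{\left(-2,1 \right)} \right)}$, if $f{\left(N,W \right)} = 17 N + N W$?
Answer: $-68250$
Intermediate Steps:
$x{\left(z,L \right)} = L z$
$\left(- 6 a{\left(6 \right)} 6 - 109\right) f{\left(14,x{\left(-2,1 \right)} \right)} = \left(\left(-6\right) 6 \cdot 6 - 109\right) 14 \left(17 + 1 \left(-2\right)\right) = \left(\left(-36\right) 6 - 109\right) 14 \left(17 - 2\right) = \left(-216 - 109\right) 14 \cdot 15 = \left(-325\right) 210 = -68250$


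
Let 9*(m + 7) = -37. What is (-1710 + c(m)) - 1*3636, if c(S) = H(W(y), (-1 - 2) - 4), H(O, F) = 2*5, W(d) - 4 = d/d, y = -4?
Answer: -5336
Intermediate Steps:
m = -100/9 (m = -7 + (1/9)*(-37) = -7 - 37/9 = -100/9 ≈ -11.111)
W(d) = 5 (W(d) = 4 + d/d = 4 + 1 = 5)
H(O, F) = 10
c(S) = 10
(-1710 + c(m)) - 1*3636 = (-1710 + 10) - 1*3636 = -1700 - 3636 = -5336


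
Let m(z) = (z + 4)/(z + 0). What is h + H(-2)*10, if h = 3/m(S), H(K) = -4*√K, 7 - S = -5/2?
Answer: 19/9 - 40*I*√2 ≈ 2.1111 - 56.569*I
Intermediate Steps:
S = 19/2 (S = 7 - (-5)/2 = 7 - 1*(-5/2) = 7 + 5/2 = 19/2 ≈ 9.5000)
m(z) = (4 + z)/z
h = 19/9 (h = 3/(((4 + 19/2)/(19/2))) = 3/(((2/19)*(27/2))) = 3/(27/19) = 3*(19/27) = 19/9 ≈ 2.1111)
h + H(-2)*10 = 19/9 - 4*I*√2*10 = 19/9 - 40*I*√2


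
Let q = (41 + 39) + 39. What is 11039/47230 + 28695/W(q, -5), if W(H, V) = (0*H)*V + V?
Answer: -271041931/47230 ≈ -5738.8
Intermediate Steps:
q = 119 (q = 80 + 39 = 119)
W(H, V) = V (W(H, V) = 0*V + V = 0 + V = V)
11039/47230 + 28695/W(q, -5) = 11039/47230 + 28695/(-5) = 11039*(1/47230) + 28695*(-⅕) = 11039/47230 - 5739 = -271041931/47230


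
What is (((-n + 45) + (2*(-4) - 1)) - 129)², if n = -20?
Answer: 5329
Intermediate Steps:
(((-n + 45) + (2*(-4) - 1)) - 129)² = (((-1*(-20) + 45) + (2*(-4) - 1)) - 129)² = (((20 + 45) + (-8 - 1)) - 129)² = ((65 - 9) - 129)² = (56 - 129)² = (-73)² = 5329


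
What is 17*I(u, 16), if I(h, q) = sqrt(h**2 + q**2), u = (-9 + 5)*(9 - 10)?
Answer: 68*sqrt(17) ≈ 280.37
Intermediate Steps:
u = 4 (u = -4*(-1) = 4)
17*I(u, 16) = 17*sqrt(4**2 + 16**2) = 17*sqrt(16 + 256) = 17*sqrt(272) = 17*(4*sqrt(17)) = 68*sqrt(17)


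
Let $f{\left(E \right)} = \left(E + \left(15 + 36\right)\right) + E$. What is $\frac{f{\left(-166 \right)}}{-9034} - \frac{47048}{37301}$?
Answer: $- \frac{414550051}{336977234} \approx -1.2302$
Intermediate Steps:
$f{\left(E \right)} = 51 + 2 E$ ($f{\left(E \right)} = \left(E + 51\right) + E = \left(51 + E\right) + E = 51 + 2 E$)
$\frac{f{\left(-166 \right)}}{-9034} - \frac{47048}{37301} = \frac{51 + 2 \left(-166\right)}{-9034} - \frac{47048}{37301} = \left(51 - 332\right) \left(- \frac{1}{9034}\right) - \frac{47048}{37301} = \left(-281\right) \left(- \frac{1}{9034}\right) - \frac{47048}{37301} = \frac{281}{9034} - \frac{47048}{37301} = - \frac{414550051}{336977234}$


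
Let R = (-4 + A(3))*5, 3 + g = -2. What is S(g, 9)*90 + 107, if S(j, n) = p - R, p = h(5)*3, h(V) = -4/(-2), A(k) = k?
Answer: 1097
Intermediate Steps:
g = -5 (g = -3 - 2 = -5)
h(V) = 2 (h(V) = -4*(-1/2) = 2)
R = -5 (R = (-4 + 3)*5 = -1*5 = -5)
p = 6 (p = 2*3 = 6)
S(j, n) = 11 (S(j, n) = 6 - 1*(-5) = 6 + 5 = 11)
S(g, 9)*90 + 107 = 11*90 + 107 = 990 + 107 = 1097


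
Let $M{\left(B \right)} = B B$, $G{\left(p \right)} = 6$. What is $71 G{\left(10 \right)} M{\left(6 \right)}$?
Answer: $15336$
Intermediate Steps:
$M{\left(B \right)} = B^{2}$
$71 G{\left(10 \right)} M{\left(6 \right)} = 71 \cdot 6 \cdot 6^{2} = 426 \cdot 36 = 15336$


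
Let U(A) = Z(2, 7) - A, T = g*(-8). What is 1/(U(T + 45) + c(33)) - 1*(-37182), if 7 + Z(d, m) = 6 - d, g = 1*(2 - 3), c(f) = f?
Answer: 855185/23 ≈ 37182.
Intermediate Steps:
g = -1 (g = 1*(-1) = -1)
T = 8 (T = -1*(-8) = 8)
Z(d, m) = -1 - d (Z(d, m) = -7 + (6 - d) = -1 - d)
U(A) = -3 - A (U(A) = (-1 - 1*2) - A = (-1 - 2) - A = -3 - A)
1/(U(T + 45) + c(33)) - 1*(-37182) = 1/((-3 - (8 + 45)) + 33) - 1*(-37182) = 1/((-3 - 1*53) + 33) + 37182 = 1/((-3 - 53) + 33) + 37182 = 1/(-56 + 33) + 37182 = 1/(-23) + 37182 = -1/23 + 37182 = 855185/23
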